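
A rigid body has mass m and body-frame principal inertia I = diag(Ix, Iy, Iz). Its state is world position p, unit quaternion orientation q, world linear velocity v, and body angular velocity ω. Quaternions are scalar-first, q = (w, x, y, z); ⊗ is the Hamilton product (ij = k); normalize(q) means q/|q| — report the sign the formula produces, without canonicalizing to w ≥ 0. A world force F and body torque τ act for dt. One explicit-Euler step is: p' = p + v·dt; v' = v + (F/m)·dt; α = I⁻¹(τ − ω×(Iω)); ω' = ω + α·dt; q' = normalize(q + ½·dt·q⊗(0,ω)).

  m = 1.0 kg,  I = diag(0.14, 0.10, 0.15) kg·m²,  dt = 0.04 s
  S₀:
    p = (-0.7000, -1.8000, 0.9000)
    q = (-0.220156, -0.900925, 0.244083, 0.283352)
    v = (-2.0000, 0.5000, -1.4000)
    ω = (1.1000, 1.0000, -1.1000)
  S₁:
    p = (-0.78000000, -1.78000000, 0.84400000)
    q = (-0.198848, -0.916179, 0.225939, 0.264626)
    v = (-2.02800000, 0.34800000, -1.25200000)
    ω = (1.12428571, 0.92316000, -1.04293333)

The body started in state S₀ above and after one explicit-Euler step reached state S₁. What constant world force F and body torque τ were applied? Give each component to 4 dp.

velocity change Δv = (-0.02800000, -0.15200000, 0.14800000)
applied force F = (-0.7000, -3.8000, 3.7000)
rate change Δω = (0.02428571, -0.07684000, 0.05706667)
applied torque τ = (0.0300, -0.1800, 0.1700)

F = (-0.7000, -3.8000, 3.7000)
τ = (0.0300, -0.1800, 0.1700)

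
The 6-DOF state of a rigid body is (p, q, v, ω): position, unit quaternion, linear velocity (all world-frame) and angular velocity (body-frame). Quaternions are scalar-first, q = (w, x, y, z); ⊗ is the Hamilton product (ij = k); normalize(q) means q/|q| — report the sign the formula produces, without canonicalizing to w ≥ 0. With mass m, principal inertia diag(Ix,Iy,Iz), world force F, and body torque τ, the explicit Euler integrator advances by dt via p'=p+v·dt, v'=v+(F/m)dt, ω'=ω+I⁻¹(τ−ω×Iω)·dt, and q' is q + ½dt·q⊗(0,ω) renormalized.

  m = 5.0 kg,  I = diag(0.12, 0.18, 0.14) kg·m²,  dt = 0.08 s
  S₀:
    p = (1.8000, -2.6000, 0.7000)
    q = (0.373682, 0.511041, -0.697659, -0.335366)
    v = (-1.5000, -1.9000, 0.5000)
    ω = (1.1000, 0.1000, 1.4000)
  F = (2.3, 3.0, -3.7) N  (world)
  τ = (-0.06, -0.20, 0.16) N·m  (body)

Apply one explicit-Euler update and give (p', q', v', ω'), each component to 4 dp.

precession coupling ω×(Iω) = (-0.0056, -0.0308, 0.0066)
angular accel α = (-0.4533, -0.9400, 1.0957)
ω + α·dt = (1.0637, 0.0248, 1.4877)
q⊗(0,ω) = (-0.0228668, -0.5321358, -1.0469918, 1.3416838)
updated quaternion q' = (0.3718, 0.4885, -0.7377, -0.2810)
linear accel F/m = (0.4600, 0.6000, -0.7400)
p' = p + v·dt = (1.6800, -2.7520, 0.7400)
v' = v + a·dt = (-1.4632, -1.8520, 0.4408)

p' = (1.6800, -2.7520, 0.7400)
q' = (0.3718, 0.4885, -0.7377, -0.2810)
v' = (-1.4632, -1.8520, 0.4408)
ω' = (1.0637, 0.0248, 1.4877)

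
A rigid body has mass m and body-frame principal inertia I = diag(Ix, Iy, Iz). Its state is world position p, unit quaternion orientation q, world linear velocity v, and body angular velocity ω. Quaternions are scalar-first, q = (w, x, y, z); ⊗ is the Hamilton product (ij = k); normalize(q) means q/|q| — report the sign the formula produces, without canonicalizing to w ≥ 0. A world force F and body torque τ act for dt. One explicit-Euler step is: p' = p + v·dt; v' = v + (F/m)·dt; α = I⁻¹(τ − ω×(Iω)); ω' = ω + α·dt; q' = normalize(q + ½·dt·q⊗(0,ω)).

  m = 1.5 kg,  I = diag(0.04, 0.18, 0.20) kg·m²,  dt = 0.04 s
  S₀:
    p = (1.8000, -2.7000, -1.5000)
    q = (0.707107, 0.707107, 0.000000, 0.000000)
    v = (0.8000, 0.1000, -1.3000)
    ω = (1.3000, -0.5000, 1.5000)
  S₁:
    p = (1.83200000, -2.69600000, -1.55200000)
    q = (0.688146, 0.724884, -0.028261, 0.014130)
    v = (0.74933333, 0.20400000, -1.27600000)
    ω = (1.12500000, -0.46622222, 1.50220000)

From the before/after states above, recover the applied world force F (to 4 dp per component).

F = (-1.9000, 3.9000, 0.9000)

velocity change Δv = (-0.05066667, 0.10400000, 0.02400000)
m·(v₁−v₀)/dt = (-1.9000, 3.9000, 0.9000)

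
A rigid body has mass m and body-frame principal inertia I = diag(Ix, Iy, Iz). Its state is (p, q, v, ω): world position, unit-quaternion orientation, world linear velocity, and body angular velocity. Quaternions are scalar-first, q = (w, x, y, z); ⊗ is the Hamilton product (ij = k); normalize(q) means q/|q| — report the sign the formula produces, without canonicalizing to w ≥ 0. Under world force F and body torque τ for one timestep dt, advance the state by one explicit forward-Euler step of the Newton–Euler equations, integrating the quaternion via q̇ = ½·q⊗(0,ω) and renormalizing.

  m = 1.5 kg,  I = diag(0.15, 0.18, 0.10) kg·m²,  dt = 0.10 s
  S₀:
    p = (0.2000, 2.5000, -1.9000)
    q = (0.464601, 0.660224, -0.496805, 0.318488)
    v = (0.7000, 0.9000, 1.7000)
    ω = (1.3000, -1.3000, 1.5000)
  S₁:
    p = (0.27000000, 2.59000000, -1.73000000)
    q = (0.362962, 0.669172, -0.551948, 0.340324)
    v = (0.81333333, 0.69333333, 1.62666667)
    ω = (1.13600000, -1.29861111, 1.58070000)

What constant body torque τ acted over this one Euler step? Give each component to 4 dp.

rate change Δω = (-0.16400000, 0.00138889, 0.08070000)
τ = I·(Δω/dt) + ω₀×(Iω₀) = (-0.0900, 0.1000, 0.0300)

τ = (-0.0900, 0.1000, 0.0300)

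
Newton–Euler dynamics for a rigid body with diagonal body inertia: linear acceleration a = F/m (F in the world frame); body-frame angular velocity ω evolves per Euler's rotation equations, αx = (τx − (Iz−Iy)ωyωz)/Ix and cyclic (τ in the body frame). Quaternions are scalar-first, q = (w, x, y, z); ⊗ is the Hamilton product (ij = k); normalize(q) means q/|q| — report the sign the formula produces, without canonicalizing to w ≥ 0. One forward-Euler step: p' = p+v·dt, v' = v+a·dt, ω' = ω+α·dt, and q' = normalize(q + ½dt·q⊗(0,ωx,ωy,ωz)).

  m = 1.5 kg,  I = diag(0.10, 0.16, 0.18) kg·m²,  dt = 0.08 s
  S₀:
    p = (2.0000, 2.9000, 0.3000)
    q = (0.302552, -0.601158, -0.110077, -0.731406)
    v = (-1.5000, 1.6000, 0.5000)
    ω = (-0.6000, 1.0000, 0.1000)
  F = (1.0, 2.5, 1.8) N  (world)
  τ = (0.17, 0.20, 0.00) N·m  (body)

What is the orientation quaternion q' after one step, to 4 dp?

Hamilton product q⊗(0,ω) = (-0.1774772, 0.5388671, 0.8015114, -0.6369490)
updated quaternion q' = (0.2951, -0.5790, -0.0779, -0.7561)

q' = (0.2951, -0.5790, -0.0779, -0.7561)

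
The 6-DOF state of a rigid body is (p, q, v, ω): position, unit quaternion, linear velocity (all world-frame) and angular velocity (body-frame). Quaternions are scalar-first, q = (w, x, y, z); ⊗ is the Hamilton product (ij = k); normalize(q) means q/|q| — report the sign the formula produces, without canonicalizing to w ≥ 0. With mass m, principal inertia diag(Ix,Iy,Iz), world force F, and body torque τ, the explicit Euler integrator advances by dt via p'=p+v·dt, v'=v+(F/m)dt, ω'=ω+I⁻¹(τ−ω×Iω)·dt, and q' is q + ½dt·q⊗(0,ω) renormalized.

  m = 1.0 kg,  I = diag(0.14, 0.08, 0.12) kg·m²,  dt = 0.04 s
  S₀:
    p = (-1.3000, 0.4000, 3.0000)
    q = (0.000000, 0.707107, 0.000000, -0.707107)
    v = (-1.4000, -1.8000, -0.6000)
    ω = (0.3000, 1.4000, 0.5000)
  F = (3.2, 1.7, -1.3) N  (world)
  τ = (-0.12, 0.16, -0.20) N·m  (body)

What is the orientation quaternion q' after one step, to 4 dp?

Hamilton product q⊗(0,ω) = (0.1414214, 0.9899498, -0.5656856, 0.9899498)
updated quaternion q' = (0.0028, 0.7266, -0.0113, -0.6870)

q' = (0.0028, 0.7266, -0.0113, -0.6870)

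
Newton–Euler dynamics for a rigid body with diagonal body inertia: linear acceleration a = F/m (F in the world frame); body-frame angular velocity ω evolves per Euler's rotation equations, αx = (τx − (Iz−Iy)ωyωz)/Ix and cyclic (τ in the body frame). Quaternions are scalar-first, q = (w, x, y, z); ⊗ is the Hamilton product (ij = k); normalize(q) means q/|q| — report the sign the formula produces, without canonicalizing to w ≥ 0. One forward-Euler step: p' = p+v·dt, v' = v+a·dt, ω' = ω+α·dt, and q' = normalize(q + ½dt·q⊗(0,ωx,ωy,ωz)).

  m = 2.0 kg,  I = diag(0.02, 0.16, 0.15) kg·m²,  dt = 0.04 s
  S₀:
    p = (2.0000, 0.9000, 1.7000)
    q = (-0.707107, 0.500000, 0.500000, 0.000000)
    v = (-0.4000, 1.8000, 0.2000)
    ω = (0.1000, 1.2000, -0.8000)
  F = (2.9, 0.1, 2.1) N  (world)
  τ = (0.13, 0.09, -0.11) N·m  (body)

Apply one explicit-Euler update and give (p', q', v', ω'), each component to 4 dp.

p' = (1.9840, 0.9720, 1.7080)
q' = (-0.7198, 0.4904, 0.4908, 0.0223)
v' = (-0.3420, 1.8020, 0.2420)
ω' = (0.3408, 1.2199, -0.8338)

precession coupling ω×(Iω) = (0.0096, 0.0104, 0.0168)
(τ − ω×Iω)/I = (6.0200, 0.4975, -0.8453)
ω' = ω + α·dt = (0.3408, 1.2199, -0.8338)
q⊗(0,ω) = (-0.6500000, -0.4707107, -0.4485284, 1.1156856)
updated quaternion q' = (-0.7198, 0.4904, 0.4908, 0.0223)
p + v·dt = (1.9840, 0.9720, 1.7080)
v + (F/m)dt = (-0.3420, 1.8020, 0.2420)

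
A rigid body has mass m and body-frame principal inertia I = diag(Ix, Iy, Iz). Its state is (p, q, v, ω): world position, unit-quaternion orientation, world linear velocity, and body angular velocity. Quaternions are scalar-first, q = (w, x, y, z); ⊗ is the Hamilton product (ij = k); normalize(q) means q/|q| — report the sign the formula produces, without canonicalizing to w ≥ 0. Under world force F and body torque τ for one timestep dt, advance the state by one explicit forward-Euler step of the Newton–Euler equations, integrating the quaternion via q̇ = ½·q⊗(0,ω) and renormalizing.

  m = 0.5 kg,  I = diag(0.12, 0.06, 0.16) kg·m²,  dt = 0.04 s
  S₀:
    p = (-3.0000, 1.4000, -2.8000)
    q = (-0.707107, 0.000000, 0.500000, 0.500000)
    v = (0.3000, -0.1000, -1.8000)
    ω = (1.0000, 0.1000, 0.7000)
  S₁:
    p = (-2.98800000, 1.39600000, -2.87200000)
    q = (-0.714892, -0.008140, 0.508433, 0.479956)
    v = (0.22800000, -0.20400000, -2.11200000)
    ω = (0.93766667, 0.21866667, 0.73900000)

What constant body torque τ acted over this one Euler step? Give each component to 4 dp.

τ = (-0.1800, 0.1500, 0.1500)

ω₁ − ω₀ = (-0.06233333, 0.11866667, 0.03900000)
τ = I·(Δω/dt) + ω₀×(Iω₀) = (-0.1800, 0.1500, 0.1500)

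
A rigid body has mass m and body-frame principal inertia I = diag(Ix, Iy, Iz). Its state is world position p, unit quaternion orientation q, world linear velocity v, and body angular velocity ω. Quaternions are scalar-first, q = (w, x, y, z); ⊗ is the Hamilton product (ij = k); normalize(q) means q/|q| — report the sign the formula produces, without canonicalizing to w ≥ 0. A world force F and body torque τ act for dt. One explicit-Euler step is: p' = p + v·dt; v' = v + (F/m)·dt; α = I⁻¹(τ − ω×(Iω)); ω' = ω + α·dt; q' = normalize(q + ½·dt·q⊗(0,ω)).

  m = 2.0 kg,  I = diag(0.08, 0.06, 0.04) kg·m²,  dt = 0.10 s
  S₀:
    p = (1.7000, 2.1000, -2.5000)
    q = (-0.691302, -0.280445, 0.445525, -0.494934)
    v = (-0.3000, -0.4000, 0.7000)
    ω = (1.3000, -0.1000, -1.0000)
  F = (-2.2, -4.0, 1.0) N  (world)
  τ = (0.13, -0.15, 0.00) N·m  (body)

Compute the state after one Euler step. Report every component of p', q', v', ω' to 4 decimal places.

ω×(Iω) gyroscopic = (-0.0020, -0.0520, 0.0026)
α = I⁻¹(τ − ω×Iω) = (1.6500, -1.6333, -0.0650)
ω + α·dt = (1.4650, -0.2633, -1.0065)
Hamilton product q⊗(0,ω) = (-0.0858030, -1.3937110, -0.8547290, 0.1401640)
q' = normalize(q + ½dt·q⊗(0,ω)) = (-0.6933, -0.3490, 0.4014, -0.4863)
linear accel F/m = (-1.1000, -2.0000, 0.5000)
new position p' = (1.6700, 2.0600, -2.4300)
v' = v + a·dt = (-0.4100, -0.6000, 0.7500)

p' = (1.6700, 2.0600, -2.4300)
q' = (-0.6933, -0.3490, 0.4014, -0.4863)
v' = (-0.4100, -0.6000, 0.7500)
ω' = (1.4650, -0.2633, -1.0065)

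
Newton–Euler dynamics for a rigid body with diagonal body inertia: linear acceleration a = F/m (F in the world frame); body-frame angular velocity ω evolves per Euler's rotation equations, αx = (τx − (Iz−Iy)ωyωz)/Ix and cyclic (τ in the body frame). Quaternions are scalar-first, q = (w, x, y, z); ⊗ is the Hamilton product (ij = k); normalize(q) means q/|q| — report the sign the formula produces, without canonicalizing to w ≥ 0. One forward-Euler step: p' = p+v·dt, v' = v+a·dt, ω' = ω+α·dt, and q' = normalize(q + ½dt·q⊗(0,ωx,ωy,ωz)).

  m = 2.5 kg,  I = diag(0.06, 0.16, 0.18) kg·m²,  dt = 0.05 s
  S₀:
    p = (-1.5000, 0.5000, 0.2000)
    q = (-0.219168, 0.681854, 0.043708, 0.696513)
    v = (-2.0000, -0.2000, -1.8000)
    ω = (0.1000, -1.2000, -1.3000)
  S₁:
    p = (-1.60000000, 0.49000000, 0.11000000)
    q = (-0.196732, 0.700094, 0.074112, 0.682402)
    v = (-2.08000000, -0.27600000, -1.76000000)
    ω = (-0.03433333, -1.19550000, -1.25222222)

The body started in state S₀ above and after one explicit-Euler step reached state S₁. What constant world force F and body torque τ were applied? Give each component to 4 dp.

F = (-4.0000, -3.8000, 2.0000)
τ = (-0.1300, 0.0300, 0.1600)

velocity change Δv = (-0.08000000, -0.07600000, 0.04000000)
applied force F = (-4.0000, -3.8000, 2.0000)
ω₁ − ω₀ = (-0.13433333, 0.00450000, 0.04777778)
gyro term ω₀×Iω₀ = (0.0312, 0.0156, -0.0120)
τ = I·(Δω/dt) + ω₀×(Iω₀) = (-0.1300, 0.0300, 0.1600)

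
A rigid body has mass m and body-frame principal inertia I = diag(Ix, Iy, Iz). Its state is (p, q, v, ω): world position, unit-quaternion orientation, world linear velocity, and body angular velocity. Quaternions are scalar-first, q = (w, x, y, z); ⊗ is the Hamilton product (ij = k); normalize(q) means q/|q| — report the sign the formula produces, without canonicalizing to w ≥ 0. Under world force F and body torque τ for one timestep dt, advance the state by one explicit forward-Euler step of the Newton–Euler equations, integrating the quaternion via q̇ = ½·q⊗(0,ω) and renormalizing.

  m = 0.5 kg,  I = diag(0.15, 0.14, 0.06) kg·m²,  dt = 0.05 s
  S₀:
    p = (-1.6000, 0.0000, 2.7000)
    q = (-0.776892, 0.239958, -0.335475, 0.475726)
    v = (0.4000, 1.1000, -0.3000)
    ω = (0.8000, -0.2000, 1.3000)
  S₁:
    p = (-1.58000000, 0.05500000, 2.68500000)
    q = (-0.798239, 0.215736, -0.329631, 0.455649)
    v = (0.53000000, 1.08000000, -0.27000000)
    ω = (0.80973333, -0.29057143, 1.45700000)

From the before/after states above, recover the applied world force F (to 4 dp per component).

F = (1.3000, -0.2000, 0.3000)

Δv = v₁−v₀ = (0.13000000, -0.02000000, 0.03000000)
F = m·Δv/dt = (1.3000, -0.2000, 0.3000)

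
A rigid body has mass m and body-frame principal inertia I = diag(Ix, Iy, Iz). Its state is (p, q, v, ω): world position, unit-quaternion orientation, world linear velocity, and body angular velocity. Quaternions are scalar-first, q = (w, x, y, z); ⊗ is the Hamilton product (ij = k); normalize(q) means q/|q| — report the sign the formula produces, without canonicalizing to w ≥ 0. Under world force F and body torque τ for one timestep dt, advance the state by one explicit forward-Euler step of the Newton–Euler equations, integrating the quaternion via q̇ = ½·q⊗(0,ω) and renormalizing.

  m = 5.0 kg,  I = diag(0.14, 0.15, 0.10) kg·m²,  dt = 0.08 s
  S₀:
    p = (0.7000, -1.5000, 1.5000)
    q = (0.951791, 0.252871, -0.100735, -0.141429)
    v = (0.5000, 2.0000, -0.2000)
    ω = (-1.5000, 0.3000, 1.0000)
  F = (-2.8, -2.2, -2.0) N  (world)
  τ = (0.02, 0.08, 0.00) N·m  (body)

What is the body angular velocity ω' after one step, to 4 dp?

ω' = (-1.4800, 0.3747, 1.0036)

ω×(Iω) gyroscopic = (-0.0150, -0.0600, -0.0045)
(τ − ω×Iω)/I = (0.2500, 0.9333, 0.0450)
ω' = ω + α·dt = (-1.4800, 0.3747, 1.0036)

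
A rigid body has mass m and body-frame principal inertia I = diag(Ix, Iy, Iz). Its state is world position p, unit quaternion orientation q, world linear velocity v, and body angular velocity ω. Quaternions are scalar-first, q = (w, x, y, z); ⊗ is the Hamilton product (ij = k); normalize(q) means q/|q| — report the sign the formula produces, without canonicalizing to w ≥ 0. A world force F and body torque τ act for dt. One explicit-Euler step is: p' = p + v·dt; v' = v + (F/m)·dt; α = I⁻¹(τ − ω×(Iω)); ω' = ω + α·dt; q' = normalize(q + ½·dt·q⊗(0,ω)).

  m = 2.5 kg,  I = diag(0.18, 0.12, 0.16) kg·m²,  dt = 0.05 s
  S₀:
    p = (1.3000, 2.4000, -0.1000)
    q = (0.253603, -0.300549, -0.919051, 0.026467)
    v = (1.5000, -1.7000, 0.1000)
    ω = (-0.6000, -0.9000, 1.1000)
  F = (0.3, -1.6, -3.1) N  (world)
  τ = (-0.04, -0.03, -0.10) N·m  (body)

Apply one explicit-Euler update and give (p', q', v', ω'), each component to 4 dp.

p + v·dt = (1.3750, 2.3150, -0.0950)
v + (F/m)dt = (1.5060, -1.7320, 0.0380)
gyro term ω×Iω = (-0.0396, -0.0132, -0.0324)
(τ − ω×Iω)/I = (-0.0022, -0.1400, -0.4225)
ω' = ω + α·dt = (-0.6001, -0.9070, 1.0789)
q⊗(0,ω) = (-1.0365890, -1.1392976, 0.0864810, -0.0019732)
q + ½dt·q⊗(0,ω), renormalized = (0.2275, -0.3288, -0.9162, 0.0264)

p' = (1.3750, 2.3150, -0.0950)
q' = (0.2275, -0.3288, -0.9162, 0.0264)
v' = (1.5060, -1.7320, 0.0380)
ω' = (-0.6001, -0.9070, 1.0789)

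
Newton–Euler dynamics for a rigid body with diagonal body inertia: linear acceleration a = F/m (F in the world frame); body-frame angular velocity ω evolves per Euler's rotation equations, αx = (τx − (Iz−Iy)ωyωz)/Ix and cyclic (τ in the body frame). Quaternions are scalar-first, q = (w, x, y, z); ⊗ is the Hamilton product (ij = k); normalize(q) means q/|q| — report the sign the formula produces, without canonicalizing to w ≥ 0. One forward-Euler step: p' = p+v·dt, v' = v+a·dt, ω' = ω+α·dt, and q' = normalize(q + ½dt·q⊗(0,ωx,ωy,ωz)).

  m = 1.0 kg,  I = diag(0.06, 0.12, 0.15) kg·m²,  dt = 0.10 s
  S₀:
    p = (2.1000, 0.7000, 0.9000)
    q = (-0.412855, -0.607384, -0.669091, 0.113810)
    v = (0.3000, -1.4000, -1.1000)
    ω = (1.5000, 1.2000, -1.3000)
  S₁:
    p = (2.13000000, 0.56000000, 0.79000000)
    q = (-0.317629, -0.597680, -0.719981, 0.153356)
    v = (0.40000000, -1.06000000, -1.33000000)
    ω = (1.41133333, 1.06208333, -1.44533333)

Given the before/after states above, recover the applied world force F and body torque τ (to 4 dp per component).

F = (1.0000, 3.4000, -2.3000)
τ = (-0.1000, 0.0100, -0.1100)

Δv = v₁−v₀ = (0.10000000, 0.34000000, -0.23000000)
m·(v₁−v₀)/dt = (1.0000, 3.4000, -2.3000)
ω₁ − ω₀ = (-0.08866667, -0.13791667, -0.14533333)
τ = I·(Δω/dt) + ω₀×(Iω₀) = (-0.1000, 0.0100, -0.1100)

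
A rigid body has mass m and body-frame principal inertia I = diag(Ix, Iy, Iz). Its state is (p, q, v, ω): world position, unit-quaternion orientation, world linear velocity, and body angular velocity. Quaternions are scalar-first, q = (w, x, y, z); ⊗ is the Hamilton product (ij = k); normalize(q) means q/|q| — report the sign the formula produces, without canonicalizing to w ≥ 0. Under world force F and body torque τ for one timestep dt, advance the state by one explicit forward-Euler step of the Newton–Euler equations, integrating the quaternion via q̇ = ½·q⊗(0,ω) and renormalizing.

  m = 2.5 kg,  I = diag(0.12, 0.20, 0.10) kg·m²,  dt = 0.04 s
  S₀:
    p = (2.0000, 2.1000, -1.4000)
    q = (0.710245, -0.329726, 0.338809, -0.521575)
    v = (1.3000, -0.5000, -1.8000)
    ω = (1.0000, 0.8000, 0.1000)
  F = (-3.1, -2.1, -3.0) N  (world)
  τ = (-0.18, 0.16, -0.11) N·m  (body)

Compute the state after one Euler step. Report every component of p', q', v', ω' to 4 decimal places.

precession coupling ω×(Iω) = (-0.0080, 0.0020, 0.0640)
angular accel α = (-1.4333, 0.7900, -1.7400)
new body rate ω' = (0.9427, 0.8316, 0.0304)
2q̇ = q⊗(0,ω) = (0.1108363, 1.1613859, 0.0795936, -0.5315653)
q' = normalize(q + ½dt·q⊗(0,ω)) = (0.7122, -0.3064, 0.3403, -0.5320)
a = F/m = (-1.2400, -0.8400, -1.2000)
new position p' = (2.0520, 2.0800, -1.4720)
v + (F/m)dt = (1.2504, -0.5336, -1.8480)

p' = (2.0520, 2.0800, -1.4720)
q' = (0.7122, -0.3064, 0.3403, -0.5320)
v' = (1.2504, -0.5336, -1.8480)
ω' = (0.9427, 0.8316, 0.0304)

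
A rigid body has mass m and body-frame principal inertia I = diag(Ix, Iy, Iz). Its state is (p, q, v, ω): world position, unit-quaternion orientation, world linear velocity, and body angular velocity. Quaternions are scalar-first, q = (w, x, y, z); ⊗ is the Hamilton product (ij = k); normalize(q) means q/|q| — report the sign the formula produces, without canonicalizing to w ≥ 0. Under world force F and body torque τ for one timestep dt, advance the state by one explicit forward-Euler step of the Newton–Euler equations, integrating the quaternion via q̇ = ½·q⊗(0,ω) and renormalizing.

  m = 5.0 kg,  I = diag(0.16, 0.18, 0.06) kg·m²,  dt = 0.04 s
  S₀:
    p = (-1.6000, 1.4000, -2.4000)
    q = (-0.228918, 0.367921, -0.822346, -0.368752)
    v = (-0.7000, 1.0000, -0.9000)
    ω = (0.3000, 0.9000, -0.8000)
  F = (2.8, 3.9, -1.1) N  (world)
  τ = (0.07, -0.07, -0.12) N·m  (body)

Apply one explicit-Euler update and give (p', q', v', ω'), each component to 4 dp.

p' = (-1.6280, 1.4400, -2.4360)
q' = (-0.2222, 0.3862, -0.8225, -0.3534)
v' = (-0.6776, 1.0312, -0.9088)
ω' = (0.2959, 0.8898, -0.8836)

a = F/m = (0.5600, 0.7800, -0.2200)
new position p' = (-1.6280, 1.4400, -2.4360)
v + (F/m)dt = (-0.6776, 1.0312, -0.9088)
(τ − ω×Iω)/I = (-0.1025, -0.2556, -2.0900)
new body rate ω' = (0.2959, 0.8898, -0.8836)
q⊗(0,ω) = (0.3347335, 0.9210782, -0.0223150, 0.7609671)
updated quaternion q' = (-0.2222, 0.3862, -0.8225, -0.3534)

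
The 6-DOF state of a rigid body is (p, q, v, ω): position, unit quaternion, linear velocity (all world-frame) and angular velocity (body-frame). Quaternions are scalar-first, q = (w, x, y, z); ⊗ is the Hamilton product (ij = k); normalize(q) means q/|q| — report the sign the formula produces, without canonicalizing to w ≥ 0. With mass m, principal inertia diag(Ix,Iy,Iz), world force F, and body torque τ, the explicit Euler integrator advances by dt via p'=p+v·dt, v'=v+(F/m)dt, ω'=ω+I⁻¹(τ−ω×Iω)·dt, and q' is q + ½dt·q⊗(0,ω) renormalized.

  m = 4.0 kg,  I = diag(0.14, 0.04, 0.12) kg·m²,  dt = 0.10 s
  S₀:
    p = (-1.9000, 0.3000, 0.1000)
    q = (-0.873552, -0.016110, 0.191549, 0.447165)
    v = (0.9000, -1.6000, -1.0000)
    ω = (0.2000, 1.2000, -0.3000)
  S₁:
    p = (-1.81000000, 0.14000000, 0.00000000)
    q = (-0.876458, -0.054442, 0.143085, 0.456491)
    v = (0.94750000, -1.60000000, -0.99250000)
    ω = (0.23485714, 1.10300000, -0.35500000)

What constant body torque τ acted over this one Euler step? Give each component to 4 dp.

rate change Δω = (0.03485714, -0.09700000, -0.05500000)
precession coupling = (-0.0288, -0.0012, -0.0240)
I·α + gyro = (0.0200, -0.0400, -0.0900)

τ = (0.0200, -0.0400, -0.0900)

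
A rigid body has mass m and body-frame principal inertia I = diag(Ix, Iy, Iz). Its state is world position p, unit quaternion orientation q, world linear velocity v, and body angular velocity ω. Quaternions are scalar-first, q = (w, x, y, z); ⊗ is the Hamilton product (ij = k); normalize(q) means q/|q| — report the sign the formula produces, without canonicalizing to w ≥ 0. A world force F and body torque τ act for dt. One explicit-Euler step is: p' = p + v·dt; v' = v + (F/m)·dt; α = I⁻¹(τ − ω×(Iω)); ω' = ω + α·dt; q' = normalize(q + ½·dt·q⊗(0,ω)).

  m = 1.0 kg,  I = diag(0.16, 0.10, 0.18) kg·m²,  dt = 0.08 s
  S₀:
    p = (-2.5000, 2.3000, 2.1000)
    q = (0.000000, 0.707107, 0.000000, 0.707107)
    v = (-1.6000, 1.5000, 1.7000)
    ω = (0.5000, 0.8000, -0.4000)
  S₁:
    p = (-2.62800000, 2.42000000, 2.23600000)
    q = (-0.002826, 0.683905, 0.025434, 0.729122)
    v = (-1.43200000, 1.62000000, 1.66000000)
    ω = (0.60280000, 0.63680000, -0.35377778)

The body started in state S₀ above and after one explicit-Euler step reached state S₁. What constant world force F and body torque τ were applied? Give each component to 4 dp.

v₁ − v₀ = (0.16800000, 0.12000000, -0.04000000)
applied force F = (2.1000, 1.5000, -0.5000)
ω₁ − ω₀ = (0.10280000, -0.16320000, 0.04622222)
precession coupling = (-0.0256, 0.0040, -0.0240)
τ = I·(Δω/dt) + ω₀×(Iω₀) = (0.1800, -0.2000, 0.0800)

F = (2.1000, 1.5000, -0.5000)
τ = (0.1800, -0.2000, 0.0800)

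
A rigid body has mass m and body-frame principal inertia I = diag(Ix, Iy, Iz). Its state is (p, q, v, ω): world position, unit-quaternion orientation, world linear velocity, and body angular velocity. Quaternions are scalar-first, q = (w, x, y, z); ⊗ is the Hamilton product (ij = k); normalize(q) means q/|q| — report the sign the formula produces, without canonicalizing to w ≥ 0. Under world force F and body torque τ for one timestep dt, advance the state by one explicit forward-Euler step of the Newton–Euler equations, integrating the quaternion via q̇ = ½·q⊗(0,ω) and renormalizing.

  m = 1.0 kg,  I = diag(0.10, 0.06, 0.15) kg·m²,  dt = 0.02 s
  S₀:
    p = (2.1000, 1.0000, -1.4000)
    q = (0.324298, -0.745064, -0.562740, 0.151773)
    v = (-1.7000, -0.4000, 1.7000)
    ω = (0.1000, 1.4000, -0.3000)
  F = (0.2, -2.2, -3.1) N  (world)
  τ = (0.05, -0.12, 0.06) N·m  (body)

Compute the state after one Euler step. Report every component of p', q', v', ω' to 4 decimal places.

α = I⁻¹(τ − ω×Iω) = (0.8780, -2.0250, 0.4373)
ω' = ω + α·dt = (0.1176, 1.3595, -0.2913)
Hamilton product q⊗(0,ω) = (0.9078743, -0.0112304, 0.2456753, -1.0841050)
updated quaternion q' = (0.3333, -0.7451, -0.5602, 0.1409)
p + v·dt = (2.0660, 0.9920, -1.3660)
new velocity v' = (-1.6960, -0.4440, 1.6380)

p' = (2.0660, 0.9920, -1.3660)
q' = (0.3333, -0.7451, -0.5602, 0.1409)
v' = (-1.6960, -0.4440, 1.6380)
ω' = (0.1176, 1.3595, -0.2913)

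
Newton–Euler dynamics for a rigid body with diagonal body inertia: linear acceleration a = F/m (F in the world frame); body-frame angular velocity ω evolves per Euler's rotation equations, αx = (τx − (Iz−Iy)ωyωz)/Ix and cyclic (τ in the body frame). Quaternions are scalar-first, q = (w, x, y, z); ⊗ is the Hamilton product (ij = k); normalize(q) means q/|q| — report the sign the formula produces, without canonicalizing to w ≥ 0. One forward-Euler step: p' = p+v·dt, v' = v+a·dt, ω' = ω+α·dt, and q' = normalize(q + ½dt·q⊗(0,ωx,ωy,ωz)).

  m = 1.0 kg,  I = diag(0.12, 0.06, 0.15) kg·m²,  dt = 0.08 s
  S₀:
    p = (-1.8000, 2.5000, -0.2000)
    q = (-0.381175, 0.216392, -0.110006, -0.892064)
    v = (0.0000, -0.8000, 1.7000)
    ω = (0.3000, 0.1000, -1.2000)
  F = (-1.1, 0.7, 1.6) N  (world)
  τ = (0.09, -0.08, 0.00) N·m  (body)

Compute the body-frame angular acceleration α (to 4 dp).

precession coupling ω×(Iω) = (-0.0108, 0.0108, -0.0018)
angular accel α = (0.8400, -1.5133, 0.0120)

α = (0.8400, -1.5133, 0.0120)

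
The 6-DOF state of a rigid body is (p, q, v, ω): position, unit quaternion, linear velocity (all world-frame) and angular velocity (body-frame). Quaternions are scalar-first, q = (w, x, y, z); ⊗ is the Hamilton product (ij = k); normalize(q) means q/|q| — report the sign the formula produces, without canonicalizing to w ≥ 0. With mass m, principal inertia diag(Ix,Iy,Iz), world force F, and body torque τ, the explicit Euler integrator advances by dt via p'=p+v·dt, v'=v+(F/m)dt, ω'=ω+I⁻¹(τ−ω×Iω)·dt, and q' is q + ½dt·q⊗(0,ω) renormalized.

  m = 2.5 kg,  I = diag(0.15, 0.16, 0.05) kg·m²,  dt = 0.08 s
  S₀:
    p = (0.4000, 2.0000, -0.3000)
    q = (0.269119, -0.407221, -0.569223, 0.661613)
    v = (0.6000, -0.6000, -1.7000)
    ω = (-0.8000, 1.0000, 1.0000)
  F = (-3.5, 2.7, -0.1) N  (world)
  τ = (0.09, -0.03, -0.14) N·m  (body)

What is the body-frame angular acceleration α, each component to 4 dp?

α = (1.3333, 0.3125, -2.6400)

precession coupling ω×(Iω) = (-0.1100, -0.0800, -0.0080)
angular accel α = (1.3333, 0.3125, -2.6400)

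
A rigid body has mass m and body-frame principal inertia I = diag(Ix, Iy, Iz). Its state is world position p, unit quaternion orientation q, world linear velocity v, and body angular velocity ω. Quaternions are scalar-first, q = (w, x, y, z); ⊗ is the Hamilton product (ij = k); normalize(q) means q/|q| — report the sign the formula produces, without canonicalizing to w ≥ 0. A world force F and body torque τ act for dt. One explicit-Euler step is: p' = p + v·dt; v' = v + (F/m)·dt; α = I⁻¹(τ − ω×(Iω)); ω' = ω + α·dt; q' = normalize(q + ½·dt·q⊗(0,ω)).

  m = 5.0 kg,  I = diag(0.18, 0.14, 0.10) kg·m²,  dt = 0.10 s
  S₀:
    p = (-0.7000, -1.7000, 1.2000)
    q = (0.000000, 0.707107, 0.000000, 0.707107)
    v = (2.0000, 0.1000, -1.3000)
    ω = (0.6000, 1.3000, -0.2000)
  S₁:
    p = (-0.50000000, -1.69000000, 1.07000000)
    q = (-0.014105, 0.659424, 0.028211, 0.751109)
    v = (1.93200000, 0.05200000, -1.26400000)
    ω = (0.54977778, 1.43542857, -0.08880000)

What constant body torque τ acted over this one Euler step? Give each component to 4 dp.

τ = (-0.0800, 0.1800, 0.0800)

Δω = ω₁−ω₀ = (-0.05022222, 0.13542857, 0.11120000)
τ = I·(Δω/dt) + ω₀×(Iω₀) = (-0.0800, 0.1800, 0.0800)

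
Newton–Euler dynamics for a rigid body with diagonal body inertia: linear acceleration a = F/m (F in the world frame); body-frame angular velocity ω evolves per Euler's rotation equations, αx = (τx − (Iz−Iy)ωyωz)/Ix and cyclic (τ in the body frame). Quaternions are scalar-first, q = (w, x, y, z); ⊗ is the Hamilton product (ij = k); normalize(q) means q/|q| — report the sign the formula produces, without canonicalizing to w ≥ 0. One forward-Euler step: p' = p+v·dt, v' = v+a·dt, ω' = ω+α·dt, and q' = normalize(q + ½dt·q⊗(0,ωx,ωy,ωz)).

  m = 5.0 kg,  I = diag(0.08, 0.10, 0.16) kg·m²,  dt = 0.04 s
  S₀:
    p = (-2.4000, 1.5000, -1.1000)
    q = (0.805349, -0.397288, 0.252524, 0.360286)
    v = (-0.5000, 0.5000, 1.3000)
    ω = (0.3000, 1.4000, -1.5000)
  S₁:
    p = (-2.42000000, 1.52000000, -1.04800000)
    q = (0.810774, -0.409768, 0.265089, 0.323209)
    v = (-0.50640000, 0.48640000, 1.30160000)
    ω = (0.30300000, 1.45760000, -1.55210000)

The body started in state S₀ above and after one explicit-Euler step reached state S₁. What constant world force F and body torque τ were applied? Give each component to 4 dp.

F = (-0.8000, -1.7000, 0.2000)
τ = (-0.1200, 0.1800, -0.2000)

velocity change Δv = (-0.00640000, -0.01360000, 0.00160000)
applied force F = (-0.8000, -1.7000, 0.2000)
Δω = ω₁−ω₀ = (0.00300000, 0.05760000, -0.05210000)
precession coupling = (-0.1260, 0.0360, 0.0084)
τ = I·(Δω/dt) + ω₀×(Iω₀) = (-0.1200, 0.1800, -0.2000)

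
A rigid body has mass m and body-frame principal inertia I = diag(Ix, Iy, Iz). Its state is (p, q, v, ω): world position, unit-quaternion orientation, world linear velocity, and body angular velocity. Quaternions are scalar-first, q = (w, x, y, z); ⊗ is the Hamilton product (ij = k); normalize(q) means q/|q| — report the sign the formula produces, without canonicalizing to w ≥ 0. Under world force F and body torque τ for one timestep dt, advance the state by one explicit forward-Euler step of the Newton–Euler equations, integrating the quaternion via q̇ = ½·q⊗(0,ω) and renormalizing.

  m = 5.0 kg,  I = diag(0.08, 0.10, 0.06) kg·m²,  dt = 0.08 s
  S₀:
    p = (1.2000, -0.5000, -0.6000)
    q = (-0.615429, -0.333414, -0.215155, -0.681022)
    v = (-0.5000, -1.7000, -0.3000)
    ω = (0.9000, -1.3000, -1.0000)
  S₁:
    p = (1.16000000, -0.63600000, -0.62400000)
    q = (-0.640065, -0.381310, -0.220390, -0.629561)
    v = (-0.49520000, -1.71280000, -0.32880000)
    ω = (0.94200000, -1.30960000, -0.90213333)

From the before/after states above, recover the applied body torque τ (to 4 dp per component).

τ = (-0.0100, -0.0300, 0.0500)

ω₁ − ω₀ = (0.04200000, -0.00960000, 0.09786667)
applied torque τ = (-0.0100, -0.0300, 0.0500)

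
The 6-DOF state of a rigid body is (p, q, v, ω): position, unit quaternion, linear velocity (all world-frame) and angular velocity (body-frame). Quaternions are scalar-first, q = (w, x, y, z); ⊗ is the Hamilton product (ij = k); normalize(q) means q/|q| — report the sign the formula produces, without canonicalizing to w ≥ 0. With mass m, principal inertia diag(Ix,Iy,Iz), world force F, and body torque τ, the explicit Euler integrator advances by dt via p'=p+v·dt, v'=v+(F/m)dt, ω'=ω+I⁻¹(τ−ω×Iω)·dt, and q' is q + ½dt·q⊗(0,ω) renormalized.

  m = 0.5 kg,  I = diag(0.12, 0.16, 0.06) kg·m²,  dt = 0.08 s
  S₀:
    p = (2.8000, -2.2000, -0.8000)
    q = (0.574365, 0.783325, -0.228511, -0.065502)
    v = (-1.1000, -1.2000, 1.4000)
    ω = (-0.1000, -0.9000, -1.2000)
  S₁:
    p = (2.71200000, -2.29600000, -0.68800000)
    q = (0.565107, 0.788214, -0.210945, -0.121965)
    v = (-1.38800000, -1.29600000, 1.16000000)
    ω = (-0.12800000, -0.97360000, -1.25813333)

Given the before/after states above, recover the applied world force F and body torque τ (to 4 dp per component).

Δv = v₁−v₀ = (-0.28800000, -0.09600000, -0.24000000)
m·(v₁−v₀)/dt = (-1.8000, -0.6000, -1.5000)
Δω = ω₁−ω₀ = (-0.02800000, -0.07360000, -0.05813333)
τ = I·(Δω/dt) + ω₀×(Iω₀) = (-0.1500, -0.1400, -0.0400)

F = (-1.8000, -0.6000, -1.5000)
τ = (-0.1500, -0.1400, -0.0400)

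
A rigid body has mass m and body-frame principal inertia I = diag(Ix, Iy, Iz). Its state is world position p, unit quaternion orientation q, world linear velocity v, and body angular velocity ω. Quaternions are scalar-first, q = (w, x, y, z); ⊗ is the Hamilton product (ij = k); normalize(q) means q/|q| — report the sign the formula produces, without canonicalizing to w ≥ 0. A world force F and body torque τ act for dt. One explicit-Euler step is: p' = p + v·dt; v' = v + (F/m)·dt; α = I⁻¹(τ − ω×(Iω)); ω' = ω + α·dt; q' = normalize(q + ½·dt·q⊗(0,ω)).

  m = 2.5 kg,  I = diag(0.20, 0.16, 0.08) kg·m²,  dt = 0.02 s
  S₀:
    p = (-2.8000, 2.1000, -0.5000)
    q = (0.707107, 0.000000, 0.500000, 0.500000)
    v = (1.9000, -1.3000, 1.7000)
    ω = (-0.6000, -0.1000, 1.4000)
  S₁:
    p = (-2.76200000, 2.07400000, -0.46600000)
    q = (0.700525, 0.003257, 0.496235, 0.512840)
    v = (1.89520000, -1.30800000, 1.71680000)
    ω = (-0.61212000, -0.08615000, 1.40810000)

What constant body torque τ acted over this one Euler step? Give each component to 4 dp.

ω₁ − ω₀ = (-0.01212000, 0.01385000, 0.00810000)
precession coupling = (0.0112, -0.1008, -0.0024)
applied torque τ = (-0.1100, 0.0100, 0.0300)

τ = (-0.1100, 0.0100, 0.0300)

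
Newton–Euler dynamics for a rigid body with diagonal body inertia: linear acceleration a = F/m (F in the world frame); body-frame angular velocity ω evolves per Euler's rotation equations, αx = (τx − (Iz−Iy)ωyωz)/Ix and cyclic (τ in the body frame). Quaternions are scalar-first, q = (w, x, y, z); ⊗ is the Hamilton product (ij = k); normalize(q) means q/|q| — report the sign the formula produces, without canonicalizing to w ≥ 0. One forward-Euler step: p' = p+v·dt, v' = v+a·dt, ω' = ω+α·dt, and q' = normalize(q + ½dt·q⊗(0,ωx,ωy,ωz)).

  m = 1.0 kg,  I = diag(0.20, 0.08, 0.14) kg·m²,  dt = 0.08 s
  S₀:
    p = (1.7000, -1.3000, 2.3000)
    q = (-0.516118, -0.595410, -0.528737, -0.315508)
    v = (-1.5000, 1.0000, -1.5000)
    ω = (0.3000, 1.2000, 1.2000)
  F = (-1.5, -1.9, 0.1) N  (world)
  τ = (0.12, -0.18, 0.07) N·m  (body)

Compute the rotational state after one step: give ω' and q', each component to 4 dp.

ω' = (0.3134, 0.9984, 1.2647)
q' = (-0.4673, -0.6104, -0.5275, -0.3617)

angular accel α = (0.1680, -2.5200, 0.8086)
new body rate ω' = (0.3134, 0.9984, 1.2647)
2q̇ = q⊗(0,ω) = (1.1917170, -0.4107102, 0.0004980, -1.1752125)
q + ½dt·q⊗(0,ω), renormalized = (-0.4673, -0.6104, -0.5275, -0.3617)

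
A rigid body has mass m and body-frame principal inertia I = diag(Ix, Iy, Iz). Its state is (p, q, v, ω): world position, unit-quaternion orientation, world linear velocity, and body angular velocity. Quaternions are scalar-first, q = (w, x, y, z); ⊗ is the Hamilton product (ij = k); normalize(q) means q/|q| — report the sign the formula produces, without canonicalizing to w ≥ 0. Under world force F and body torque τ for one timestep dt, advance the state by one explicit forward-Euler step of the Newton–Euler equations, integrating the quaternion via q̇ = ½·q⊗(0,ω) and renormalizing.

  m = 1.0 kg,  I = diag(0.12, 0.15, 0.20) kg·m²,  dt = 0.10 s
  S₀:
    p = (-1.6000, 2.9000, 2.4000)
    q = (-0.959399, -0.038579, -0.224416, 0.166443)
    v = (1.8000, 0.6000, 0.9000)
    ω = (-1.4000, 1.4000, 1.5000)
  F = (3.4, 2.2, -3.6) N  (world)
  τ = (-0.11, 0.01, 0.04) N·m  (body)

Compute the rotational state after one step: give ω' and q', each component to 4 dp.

ω×(Iω) gyroscopic = (0.1050, 0.1680, -0.0588)
α = I⁻¹(τ − ω×Iω) = (-1.7917, -1.0533, 0.4940)
ω' = ω + α·dt = (-1.5792, 1.2947, 1.5494)
2q̇ = q⊗(0,ω) = (0.0105073, 0.7735144, -1.5183103, -1.8072915)
q' = normalize(q + ½dt·q⊗(0,ω)) = (-0.9516, 0.0001, -0.2980, 0.0755)

ω' = (-1.5792, 1.2947, 1.5494)
q' = (-0.9516, 0.0001, -0.2980, 0.0755)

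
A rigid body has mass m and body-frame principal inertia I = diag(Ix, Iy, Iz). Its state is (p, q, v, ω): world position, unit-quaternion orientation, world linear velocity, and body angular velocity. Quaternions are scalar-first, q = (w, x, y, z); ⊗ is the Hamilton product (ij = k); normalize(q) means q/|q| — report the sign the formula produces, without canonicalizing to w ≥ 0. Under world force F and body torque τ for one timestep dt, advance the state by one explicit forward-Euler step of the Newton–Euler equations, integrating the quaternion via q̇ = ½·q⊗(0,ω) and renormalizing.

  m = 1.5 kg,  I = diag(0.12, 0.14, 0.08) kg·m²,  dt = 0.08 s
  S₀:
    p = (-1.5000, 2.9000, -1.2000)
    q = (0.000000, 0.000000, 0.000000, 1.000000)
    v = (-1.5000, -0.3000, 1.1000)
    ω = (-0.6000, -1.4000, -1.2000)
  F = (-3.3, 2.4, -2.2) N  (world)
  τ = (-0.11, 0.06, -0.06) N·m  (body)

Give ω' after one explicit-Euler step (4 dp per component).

angular accel α = (-0.0767, 0.2229, -0.9600)
ω + α·dt = (-0.6061, -1.3822, -1.2768)

ω' = (-0.6061, -1.3822, -1.2768)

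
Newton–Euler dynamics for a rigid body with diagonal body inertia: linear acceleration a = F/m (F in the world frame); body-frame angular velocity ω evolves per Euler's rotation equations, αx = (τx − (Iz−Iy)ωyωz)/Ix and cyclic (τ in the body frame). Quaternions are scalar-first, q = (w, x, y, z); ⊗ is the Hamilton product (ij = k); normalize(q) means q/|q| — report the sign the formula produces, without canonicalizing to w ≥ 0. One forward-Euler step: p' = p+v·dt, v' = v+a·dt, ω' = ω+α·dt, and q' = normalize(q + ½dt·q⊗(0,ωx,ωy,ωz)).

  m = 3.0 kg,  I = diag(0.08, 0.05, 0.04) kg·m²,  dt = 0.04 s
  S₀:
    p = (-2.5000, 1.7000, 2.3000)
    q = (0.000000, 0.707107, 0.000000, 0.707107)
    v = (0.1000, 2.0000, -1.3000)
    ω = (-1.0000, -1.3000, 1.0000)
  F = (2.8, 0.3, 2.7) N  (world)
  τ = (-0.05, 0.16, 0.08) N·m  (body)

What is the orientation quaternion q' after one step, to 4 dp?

Hamilton product q⊗(0,ω) = (0.0000000, 0.9192391, -1.4142140, -0.9192391)
updated quaternion q' = (0.0000, 0.7250, -0.0283, 0.6882)

q' = (0.0000, 0.7250, -0.0283, 0.6882)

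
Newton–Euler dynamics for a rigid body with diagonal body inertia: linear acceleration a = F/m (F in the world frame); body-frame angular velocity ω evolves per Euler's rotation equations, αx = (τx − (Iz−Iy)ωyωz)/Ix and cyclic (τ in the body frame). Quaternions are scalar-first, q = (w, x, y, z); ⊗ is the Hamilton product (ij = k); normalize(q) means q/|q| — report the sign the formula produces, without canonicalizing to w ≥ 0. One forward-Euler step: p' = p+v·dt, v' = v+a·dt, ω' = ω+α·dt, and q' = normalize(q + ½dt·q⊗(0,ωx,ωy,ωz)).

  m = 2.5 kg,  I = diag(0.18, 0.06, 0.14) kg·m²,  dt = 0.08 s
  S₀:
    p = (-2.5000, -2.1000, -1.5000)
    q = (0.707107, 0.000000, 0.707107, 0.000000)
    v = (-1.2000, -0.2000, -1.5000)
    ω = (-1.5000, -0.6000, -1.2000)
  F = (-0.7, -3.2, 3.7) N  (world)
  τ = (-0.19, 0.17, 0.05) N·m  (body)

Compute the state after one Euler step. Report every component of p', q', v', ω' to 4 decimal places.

p' = (-2.5960, -2.1160, -1.6200)
q' = (0.7217, -0.0761, 0.6879, 0.0085)
v' = (-1.2224, -0.3024, -1.3816)
ω' = (-1.6100, -0.4693, -1.1097)

p + v·dt = (-2.5960, -2.1160, -1.6200)
v' = v + a·dt = (-1.2224, -0.3024, -1.3816)
α = I⁻¹(τ − ω×Iω) = (-1.3756, 1.6333, 1.1286)
ω + α·dt = (-1.6100, -0.4693, -1.1097)
2q̇ = q⊗(0,ω) = (0.4242642, -1.9091889, -0.4242642, 0.2121321)
q' = normalize(q + ½dt·q⊗(0,ω)) = (0.7217, -0.0761, 0.6879, 0.0085)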